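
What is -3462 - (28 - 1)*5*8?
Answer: -4542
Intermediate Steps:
-3462 - (28 - 1)*5*8 = -3462 - 27*40 = -3462 - 1*1080 = -3462 - 1080 = -4542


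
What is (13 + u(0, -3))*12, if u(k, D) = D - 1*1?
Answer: 108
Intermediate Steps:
u(k, D) = -1 + D (u(k, D) = D - 1 = -1 + D)
(13 + u(0, -3))*12 = (13 + (-1 - 3))*12 = (13 - 4)*12 = 9*12 = 108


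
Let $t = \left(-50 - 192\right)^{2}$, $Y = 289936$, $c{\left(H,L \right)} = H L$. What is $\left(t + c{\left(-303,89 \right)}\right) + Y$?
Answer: $321533$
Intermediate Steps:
$t = 58564$ ($t = \left(-242\right)^{2} = 58564$)
$\left(t + c{\left(-303,89 \right)}\right) + Y = \left(58564 - 26967\right) + 289936 = 31597 + 289936 = 321533$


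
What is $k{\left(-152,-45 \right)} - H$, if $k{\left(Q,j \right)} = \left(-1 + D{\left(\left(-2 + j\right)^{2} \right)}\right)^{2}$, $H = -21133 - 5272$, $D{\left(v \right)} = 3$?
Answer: $26409$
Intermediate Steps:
$H = -26405$
$k{\left(Q,j \right)} = 4$ ($k{\left(Q,j \right)} = \left(-1 + 3\right)^{2} = 2^{2} = 4$)
$k{\left(-152,-45 \right)} - H = 4 - -26405 = 4 + 26405 = 26409$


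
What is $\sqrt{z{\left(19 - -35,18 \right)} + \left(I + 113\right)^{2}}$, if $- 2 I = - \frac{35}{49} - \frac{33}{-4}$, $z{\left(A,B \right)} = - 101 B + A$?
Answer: $\frac{3 \sqrt{3542865}}{56} \approx 100.83$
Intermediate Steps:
$z{\left(A,B \right)} = A - 101 B$
$I = - \frac{211}{56}$ ($I = - \frac{- \frac{35}{49} - \frac{33}{-4}}{2} = - \frac{\left(-35\right) \frac{1}{49} - - \frac{33}{4}}{2} = - \frac{- \frac{5}{7} + \frac{33}{4}}{2} = \left(- \frac{1}{2}\right) \frac{211}{28} = - \frac{211}{56} \approx -3.7679$)
$\sqrt{z{\left(19 - -35,18 \right)} + \left(I + 113\right)^{2}} = \sqrt{\left(\left(19 - -35\right) - 1818\right) + \left(- \frac{211}{56} + 113\right)^{2}} = \sqrt{\left(\left(19 + 35\right) - 1818\right) + \left(\frac{6117}{56}\right)^{2}} = \sqrt{\left(54 - 1818\right) + \frac{37417689}{3136}} = \sqrt{-1764 + \frac{37417689}{3136}} = \sqrt{\frac{31885785}{3136}} = \frac{3 \sqrt{3542865}}{56}$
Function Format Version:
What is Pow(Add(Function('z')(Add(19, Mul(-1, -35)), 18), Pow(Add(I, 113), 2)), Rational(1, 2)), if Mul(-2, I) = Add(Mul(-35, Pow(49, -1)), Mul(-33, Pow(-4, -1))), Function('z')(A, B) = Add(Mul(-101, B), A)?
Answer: Mul(Rational(3, 56), Pow(3542865, Rational(1, 2))) ≈ 100.83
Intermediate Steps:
Function('z')(A, B) = Add(A, Mul(-101, B))
I = Rational(-211, 56) (I = Mul(Rational(-1, 2), Add(Mul(-35, Pow(49, -1)), Mul(-33, Pow(-4, -1)))) = Mul(Rational(-1, 2), Add(Mul(-35, Rational(1, 49)), Mul(-33, Rational(-1, 4)))) = Mul(Rational(-1, 2), Add(Rational(-5, 7), Rational(33, 4))) = Mul(Rational(-1, 2), Rational(211, 28)) = Rational(-211, 56) ≈ -3.7679)
Pow(Add(Function('z')(Add(19, Mul(-1, -35)), 18), Pow(Add(I, 113), 2)), Rational(1, 2)) = Pow(Add(Add(Add(19, Mul(-1, -35)), Mul(-101, 18)), Pow(Add(Rational(-211, 56), 113), 2)), Rational(1, 2)) = Pow(Add(Add(Add(19, 35), -1818), Pow(Rational(6117, 56), 2)), Rational(1, 2)) = Pow(Add(Add(54, -1818), Rational(37417689, 3136)), Rational(1, 2)) = Pow(Add(-1764, Rational(37417689, 3136)), Rational(1, 2)) = Pow(Rational(31885785, 3136), Rational(1, 2)) = Mul(Rational(3, 56), Pow(3542865, Rational(1, 2)))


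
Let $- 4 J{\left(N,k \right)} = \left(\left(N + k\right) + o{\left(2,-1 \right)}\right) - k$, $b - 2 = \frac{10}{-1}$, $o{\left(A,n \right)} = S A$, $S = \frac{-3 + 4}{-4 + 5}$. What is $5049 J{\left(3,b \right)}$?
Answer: $- \frac{25245}{4} \approx -6311.3$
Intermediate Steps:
$S = 1$ ($S = 1 \cdot 1^{-1} = 1 \cdot 1 = 1$)
$o{\left(A,n \right)} = A$ ($o{\left(A,n \right)} = 1 A = A$)
$b = -8$ ($b = 2 + \frac{10}{-1} = 2 + 10 \left(-1\right) = 2 - 10 = -8$)
$J{\left(N,k \right)} = - \frac{1}{2} - \frac{N}{4}$ ($J{\left(N,k \right)} = - \frac{\left(\left(N + k\right) + 2\right) - k}{4} = - \frac{\left(2 + N + k\right) - k}{4} = - \frac{2 + N}{4} = - \frac{1}{2} - \frac{N}{4}$)
$5049 J{\left(3,b \right)} = 5049 \left(- \frac{1}{2} - \frac{3}{4}\right) = 5049 \left(- \frac{5}{4}\right) = - \frac{25245}{4}$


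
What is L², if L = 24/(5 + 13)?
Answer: 16/9 ≈ 1.7778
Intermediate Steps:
L = 4/3 (L = 24/18 = 24*(1/18) = 4/3 ≈ 1.3333)
L² = (4/3)² = 16/9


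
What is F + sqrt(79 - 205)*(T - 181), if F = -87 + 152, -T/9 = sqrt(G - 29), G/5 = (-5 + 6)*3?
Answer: 443 - 543*I*sqrt(14) ≈ 443.0 - 2031.7*I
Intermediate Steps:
G = 15 (G = 5*((-5 + 6)*3) = 5*(1*3) = 5*3 = 15)
T = -9*I*sqrt(14) (T = -9*sqrt(15 - 29) = -9*I*sqrt(14) ≈ -33.675*I)
F = 65
F + sqrt(79 - 205)*(T - 181) = 65 + sqrt(79 - 205)*(-9*I*sqrt(14) - 181) = 65 + sqrt(-126)*(-181 - 9*I*sqrt(14)) = 65 + (3*I*sqrt(14))*(-181 - 9*I*sqrt(14)) = 65 + 3*I*sqrt(14)*(-181 - 9*I*sqrt(14))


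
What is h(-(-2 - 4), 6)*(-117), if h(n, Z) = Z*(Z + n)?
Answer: -8424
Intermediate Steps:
h(-(-2 - 4), 6)*(-117) = (6*(6 - (-2 - 4)))*(-117) = (6*(6 - 1*(-6)))*(-117) = (6*(6 + 6))*(-117) = (6*12)*(-117) = 72*(-117) = -8424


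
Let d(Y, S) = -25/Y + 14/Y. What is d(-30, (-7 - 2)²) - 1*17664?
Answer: -529909/30 ≈ -17664.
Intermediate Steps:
d(Y, S) = -11/Y
d(-30, (-7 - 2)²) - 1*17664 = -11/(-30) - 1*17664 = -11*(-1/30) - 17664 = 11/30 - 17664 = -529909/30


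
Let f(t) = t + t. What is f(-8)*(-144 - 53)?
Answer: 3152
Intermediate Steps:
f(t) = 2*t
f(-8)*(-144 - 53) = (2*(-8))*(-144 - 53) = -16*(-197) = 3152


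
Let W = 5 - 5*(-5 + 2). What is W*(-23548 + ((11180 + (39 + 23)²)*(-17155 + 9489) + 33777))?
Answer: -2303275100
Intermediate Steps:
W = 20 (W = 5 - 5*(-3) = 5 + 15 = 20)
W*(-23548 + ((11180 + (39 + 23)²)*(-17155 + 9489) + 33777)) = 20*(-23548 + ((11180 + (39 + 23)²)*(-17155 + 9489) + 33777)) = 20*(-23548 + ((11180 + 62²)*(-7666) + 33777)) = 20*(-23548 + ((11180 + 3844)*(-7666) + 33777)) = 20*(-23548 + (15024*(-7666) + 33777)) = 20*(-23548 + (-115173984 + 33777)) = 20*(-23548 - 115140207) = 20*(-115163755) = -2303275100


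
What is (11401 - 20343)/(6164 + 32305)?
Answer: -8942/38469 ≈ -0.23245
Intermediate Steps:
(11401 - 20343)/(6164 + 32305) = -8942/38469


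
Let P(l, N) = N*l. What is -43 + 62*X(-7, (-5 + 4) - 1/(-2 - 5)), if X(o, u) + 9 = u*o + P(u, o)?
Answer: 143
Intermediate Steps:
X(o, u) = -9 + 2*o*u (X(o, u) = -9 + (u*o + o*u) = -9 + (o*u + o*u) = -9 + 2*o*u)
-43 + 62*X(-7, (-5 + 4) - 1/(-2 - 5)) = -43 + 62*(-9 + 2*(-7)*((-5 + 4) - 1/(-2 - 5))) = -43 + 62*(-9 + 2*(-7)*(-1 - 1/(-7))) = -43 + 62*(-9 + 2*(-7)*(-1 - 1*(-1/7))) = -43 + 62*(-9 + 2*(-7)*(-1 + 1/7)) = -43 + 62*(-9 + 2*(-7)*(-6/7)) = -43 + 62*(-9 + 12) = -43 + 62*3 = -43 + 186 = 143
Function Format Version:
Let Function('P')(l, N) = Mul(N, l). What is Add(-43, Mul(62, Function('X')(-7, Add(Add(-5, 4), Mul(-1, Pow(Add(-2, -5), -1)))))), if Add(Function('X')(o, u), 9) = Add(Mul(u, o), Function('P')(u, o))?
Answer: 143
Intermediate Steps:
Function('X')(o, u) = Add(-9, Mul(2, o, u)) (Function('X')(o, u) = Add(-9, Add(Mul(u, o), Mul(o, u))) = Add(-9, Add(Mul(o, u), Mul(o, u))) = Add(-9, Mul(2, o, u)))
Add(-43, Mul(62, Function('X')(-7, Add(Add(-5, 4), Mul(-1, Pow(Add(-2, -5), -1)))))) = Add(-43, Mul(62, Add(-9, Mul(2, -7, Add(Add(-5, 4), Mul(-1, Pow(Add(-2, -5), -1))))))) = Add(-43, Mul(62, Add(-9, Mul(2, -7, Add(-1, Mul(-1, Pow(-7, -1))))))) = Add(-43, Mul(62, Add(-9, Mul(2, -7, Add(-1, Mul(-1, Rational(-1, 7))))))) = Add(-43, Mul(62, Add(-9, Mul(2, -7, Add(-1, Rational(1, 7)))))) = Add(-43, Mul(62, Add(-9, Mul(2, -7, Rational(-6, 7))))) = Add(-43, Mul(62, Add(-9, 12))) = Add(-43, Mul(62, 3)) = Add(-43, 186) = 143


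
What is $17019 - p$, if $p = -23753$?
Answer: $40772$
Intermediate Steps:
$17019 - p = 17019 - -23753 = 17019 + 23753 = 40772$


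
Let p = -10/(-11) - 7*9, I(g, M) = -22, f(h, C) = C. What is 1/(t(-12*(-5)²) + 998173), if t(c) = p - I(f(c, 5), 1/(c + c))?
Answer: 11/10979462 ≈ 1.0019e-6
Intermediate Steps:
p = -683/11 (p = -10*(-1/11) - 63 = 10/11 - 63 = -683/11 ≈ -62.091)
t(c) = -441/11 (t(c) = -683/11 - 1*(-22) = -683/11 + 22 = -441/11)
1/(t(-12*(-5)²) + 998173) = 1/(-441/11 + 998173) = 1/(10979462/11) = 11/10979462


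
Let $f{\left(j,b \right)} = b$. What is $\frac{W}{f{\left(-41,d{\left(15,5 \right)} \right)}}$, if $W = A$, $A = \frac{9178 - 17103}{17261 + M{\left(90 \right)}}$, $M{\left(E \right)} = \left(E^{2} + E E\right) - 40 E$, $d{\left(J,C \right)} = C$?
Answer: $- \frac{1585}{29861} \approx -0.053079$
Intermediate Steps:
$M{\left(E \right)} = - 40 E + 2 E^{2}$ ($M{\left(E \right)} = \left(E^{2} + E^{2}\right) - 40 E = 2 E^{2} - 40 E = - 40 E + 2 E^{2}$)
$A = - \frac{7925}{29861}$ ($A = \frac{9178 - 17103}{17261 + 2 \cdot 90 \left(-20 + 90\right)} = - \frac{7925}{17261 + 2 \cdot 90 \cdot 70} = - \frac{7925}{17261 + 12600} = - \frac{7925}{29861} \approx -0.2654$)
$W = - \frac{7925}{29861} \approx -0.2654$
$\frac{W}{f{\left(-41,d{\left(15,5 \right)} \right)}} = - \frac{7925}{29861 \cdot 5} = \left(- \frac{7925}{29861}\right) \frac{1}{5} = - \frac{1585}{29861}$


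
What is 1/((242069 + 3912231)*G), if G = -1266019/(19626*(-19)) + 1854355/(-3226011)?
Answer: 66831119213/783019396658847650 ≈ 8.5351e-8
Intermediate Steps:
G = 376968151871/133662238426 (G = -1266019/(-372894) + 1854355*(-1/3226011) = -1266019*(-1/372894) - 1854355/3226011 = 1266019/372894 - 1854355/3226011 = 376968151871/133662238426 ≈ 2.8203)
1/((242069 + 3912231)*G) = 1/((242069 + 3912231)*(376968151871/133662238426)) = (133662238426/376968151871)/4154300 = (1/4154300)*(133662238426/376968151871) = 66831119213/783019396658847650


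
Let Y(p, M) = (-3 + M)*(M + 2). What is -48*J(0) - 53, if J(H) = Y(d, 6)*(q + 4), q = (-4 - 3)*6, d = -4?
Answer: 43723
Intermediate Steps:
Y(p, M) = (-3 + M)*(2 + M)
q = -42 (q = -7*6 = -42)
J(H) = -912 (J(H) = (-6 + 6² - 1*6)*(-42 + 4) = (-6 + 36 - 6)*(-38) = 24*(-38) = -912)
-48*J(0) - 53 = -48*(-912) - 53 = 43776 - 53 = 43723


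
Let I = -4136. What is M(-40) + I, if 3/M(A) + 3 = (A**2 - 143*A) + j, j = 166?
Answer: -30949685/7483 ≈ -4136.0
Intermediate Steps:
M(A) = 3/(163 + A**2 - 143*A) (M(A) = 3/(-3 + ((A**2 - 143*A) + 166)) = 3/(-3 + (166 + A**2 - 143*A)) = 3/(163 + A**2 - 143*A))
M(-40) + I = 3/(163 + (-40)**2 - 143*(-40)) - 4136 = 3/(163 + 1600 + 5720) - 4136 = 3/7483 - 4136 = -30949685/7483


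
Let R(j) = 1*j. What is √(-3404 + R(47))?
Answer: 3*I*√373 ≈ 57.94*I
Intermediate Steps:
R(j) = j
√(-3404 + R(47)) = √(-3404 + 47) = √(-3357) = 3*I*√373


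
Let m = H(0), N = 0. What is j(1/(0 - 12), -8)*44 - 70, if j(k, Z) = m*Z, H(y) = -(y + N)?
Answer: -70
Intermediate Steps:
H(y) = -y (H(y) = -(y + 0) = -y)
m = 0 (m = -1*0 = 0)
j(k, Z) = 0 (j(k, Z) = 0*Z = 0)
j(1/(0 - 12), -8)*44 - 70 = 0*44 - 70 = 0 - 70 = -70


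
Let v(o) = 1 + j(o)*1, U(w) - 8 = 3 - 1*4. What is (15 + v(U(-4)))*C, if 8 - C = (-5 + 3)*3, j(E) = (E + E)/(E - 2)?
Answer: 1316/5 ≈ 263.20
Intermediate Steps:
U(w) = 7 (U(w) = 8 + (3 - 1*4) = 8 + (3 - 4) = 8 - 1 = 7)
j(E) = 2*E/(-2 + E) (j(E) = (2*E)/(-2 + E) = 2*E/(-2 + E))
C = 14 (C = 8 - (-5 + 3)*3 = 8 - (-2)*3 = 8 - 1*(-6) = 8 + 6 = 14)
v(o) = 1 + 2*o/(-2 + o) (v(o) = 1 + (2*o/(-2 + o))*1 = 1 + 2*o/(-2 + o))
(15 + v(U(-4)))*C = (15 + (-2 + 3*7)/(-2 + 7))*14 = (15 + (-2 + 21)/5)*14 = (15 + (⅕)*19)*14 = (15 + 19/5)*14 = (94/5)*14 = 1316/5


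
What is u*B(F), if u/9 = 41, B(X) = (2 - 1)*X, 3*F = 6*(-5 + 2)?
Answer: -2214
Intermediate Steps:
F = -6 (F = (6*(-5 + 2))/3 = (6*(-3))/3 = (1/3)*(-18) = -6)
B(X) = X (B(X) = 1*X = X)
u = 369 (u = 9*41 = 369)
u*B(F) = 369*(-6) = -2214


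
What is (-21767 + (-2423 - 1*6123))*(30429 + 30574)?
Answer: -1849183939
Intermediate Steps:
(-21767 + (-2423 - 1*6123))*(30429 + 30574) = (-21767 + (-2423 - 6123))*61003 = (-21767 - 8546)*61003 = -30313*61003 = -1849183939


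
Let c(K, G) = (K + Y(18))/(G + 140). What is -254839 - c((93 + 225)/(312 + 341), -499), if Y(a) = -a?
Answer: -59741153689/234427 ≈ -2.5484e+5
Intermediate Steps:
c(K, G) = (-18 + K)/(140 + G) (c(K, G) = (K - 1*18)/(G + 140) = (K - 18)/(140 + G) = (-18 + K)/(140 + G))
-254839 - c((93 + 225)/(312 + 341), -499) = -254839 - (-18 + (93 + 225)/(312 + 341))/(140 - 499) = -254839 - (-18 + 318/653)/(-359) = -254839 - (-1)*(-18 + 318*(1/653))/359 = -254839 - (-1)*(-18 + 318/653)/359 = -254839 - (-1)*(-11436)/(359*653) = -254839 - 1*11436/234427 = -254839 - 11436/234427 = -59741153689/234427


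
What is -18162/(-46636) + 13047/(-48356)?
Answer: 67445445/563782604 ≈ 0.11963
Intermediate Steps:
-18162/(-46636) + 13047/(-48356) = -18162*(-1/46636) + 13047*(-1/48356) = 9081/23318 - 13047/48356 = 67445445/563782604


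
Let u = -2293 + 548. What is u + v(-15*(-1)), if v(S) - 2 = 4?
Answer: -1739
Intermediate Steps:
v(S) = 6 (v(S) = 2 + 4 = 6)
u = -1745
u + v(-15*(-1)) = -1745 + 6 = -1739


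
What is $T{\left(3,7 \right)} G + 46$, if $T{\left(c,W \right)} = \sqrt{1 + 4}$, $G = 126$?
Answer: $46 + 126 \sqrt{5} \approx 327.74$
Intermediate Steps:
$T{\left(c,W \right)} = \sqrt{5}$
$T{\left(3,7 \right)} G + 46 = \sqrt{5} \cdot 126 + 46 = 126 \sqrt{5} + 46 = 46 + 126 \sqrt{5}$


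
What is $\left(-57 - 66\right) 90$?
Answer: $-11070$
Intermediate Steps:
$\left(-57 - 66\right) 90 = \left(-123\right) 90 = -11070$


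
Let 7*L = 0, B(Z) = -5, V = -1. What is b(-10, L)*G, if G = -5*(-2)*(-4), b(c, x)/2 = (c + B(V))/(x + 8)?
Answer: 150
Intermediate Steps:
L = 0 (L = (1/7)*0 = 0)
b(c, x) = 2*(-5 + c)/(8 + x) (b(c, x) = 2*((c - 5)/(x + 8)) = 2*((-5 + c)/(8 + x)) = 2*(-5 + c)/(8 + x))
G = -40 (G = 10*(-4) = -40)
b(-10, L)*G = (2*(-5 - 10)/(8 + 0))*(-40) = (2*(-15)/8)*(-40) = (2*(1/8)*(-15))*(-40) = -15/4*(-40) = 150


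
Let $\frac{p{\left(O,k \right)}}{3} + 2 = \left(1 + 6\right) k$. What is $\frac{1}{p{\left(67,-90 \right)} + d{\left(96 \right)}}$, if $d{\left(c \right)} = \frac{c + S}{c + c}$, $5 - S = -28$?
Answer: $- \frac{64}{121301} \approx -0.00052761$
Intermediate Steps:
$S = 33$ ($S = 5 - -28 = 5 + 28 = 33$)
$d{\left(c \right)} = \frac{33 + c}{2 c}$ ($d{\left(c \right)} = \frac{c + 33}{c + c} = \frac{33 + c}{2 c}$)
$p{\left(O,k \right)} = -6 + 21 k$ ($p{\left(O,k \right)} = -6 + 3 \left(1 + 6\right) k = -6 + 3 \cdot 7 k = -6 + 21 k$)
$\frac{1}{p{\left(67,-90 \right)} + d{\left(96 \right)}} = \frac{1}{\left(-6 + 21 \left(-90\right)\right) + \frac{33 + 96}{2 \cdot 96}} = \frac{1}{\left(-6 - 1890\right) + \frac{1}{2} \cdot \frac{1}{96} \cdot 129} = \frac{1}{-1896 + \frac{43}{64}} = \frac{1}{- \frac{121301}{64}} = - \frac{64}{121301}$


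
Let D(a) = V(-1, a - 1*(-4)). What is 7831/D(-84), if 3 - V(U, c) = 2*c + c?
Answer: 7831/243 ≈ 32.226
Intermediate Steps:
V(U, c) = 3 - 3*c (V(U, c) = 3 - (2*c + c) = 3 - 3*c)
D(a) = -9 - 3*a (D(a) = 3 - 3*(a - 1*(-4)) = 3 - 3*(a + 4) = 3 - 3*(4 + a) = 3 + (-12 - 3*a) = -9 - 3*a)
7831/D(-84) = 7831/(-9 - 3*(-84)) = 7831/(-9 + 252) = 7831/243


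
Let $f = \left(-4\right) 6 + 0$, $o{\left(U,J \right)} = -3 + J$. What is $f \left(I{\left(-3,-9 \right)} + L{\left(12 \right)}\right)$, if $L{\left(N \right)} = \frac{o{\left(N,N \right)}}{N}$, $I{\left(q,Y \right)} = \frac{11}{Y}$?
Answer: $\frac{34}{3} \approx 11.333$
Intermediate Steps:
$L{\left(N \right)} = \frac{-3 + N}{N}$
$f = -24$ ($f = -24 + 0 = -24$)
$f \left(I{\left(-3,-9 \right)} + L{\left(12 \right)}\right) = - 24 \left(\frac{11}{-9} + \frac{-3 + 12}{12}\right) = - 24 \left(11 \left(- \frac{1}{9}\right) + \frac{1}{12} \cdot 9\right) = - 24 \left(- \frac{11}{9} + \frac{3}{4}\right) = \left(-24\right) \left(- \frac{17}{36}\right) = \frac{34}{3}$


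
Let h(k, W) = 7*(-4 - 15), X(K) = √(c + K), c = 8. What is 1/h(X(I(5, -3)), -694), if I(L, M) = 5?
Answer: -1/133 ≈ -0.0075188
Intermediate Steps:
X(K) = √(8 + K)
h(k, W) = -133 (h(k, W) = 7*(-19) = -133)
1/h(X(I(5, -3)), -694) = 1/(-133) = -1/133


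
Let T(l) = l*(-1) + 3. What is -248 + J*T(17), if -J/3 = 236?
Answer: 9664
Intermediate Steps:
T(l) = 3 - l (T(l) = -l + 3 = 3 - l)
J = -708 (J = -3*236 = -708)
-248 + J*T(17) = -248 - 708*(3 - 1*17) = -248 - 708*(3 - 17) = -248 - 708*(-14) = -248 + 9912 = 9664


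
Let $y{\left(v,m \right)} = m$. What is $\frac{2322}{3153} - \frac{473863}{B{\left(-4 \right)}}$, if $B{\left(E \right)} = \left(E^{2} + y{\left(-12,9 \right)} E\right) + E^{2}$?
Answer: $\frac{498033109}{4204} \approx 1.1847 \cdot 10^{5}$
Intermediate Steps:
$B{\left(E \right)} = 2 E^{2} + 9 E$ ($B{\left(E \right)} = \left(E^{2} + 9 E\right) + E^{2} = 2 E^{2} + 9 E$)
$\frac{2322}{3153} - \frac{473863}{B{\left(-4 \right)}} = \frac{2322}{3153} - \frac{473863}{\left(-4\right) \left(9 + 2 \left(-4\right)\right)} = 2322 \cdot \frac{1}{3153} - \frac{473863}{\left(-4\right) \left(9 - 8\right)} = \frac{774}{1051} - \frac{473863}{\left(-4\right) 1} = \frac{774}{1051} - \frac{473863}{-4} = \frac{774}{1051} - - \frac{473863}{4} = \frac{774}{1051} + \frac{473863}{4} = \frac{498033109}{4204}$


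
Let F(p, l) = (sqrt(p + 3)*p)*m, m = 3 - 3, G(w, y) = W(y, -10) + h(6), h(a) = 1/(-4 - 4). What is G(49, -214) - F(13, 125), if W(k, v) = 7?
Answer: 55/8 ≈ 6.8750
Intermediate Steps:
h(a) = -1/8 (h(a) = 1/(-8) = -1/8)
G(w, y) = 55/8 (G(w, y) = 7 - 1/8 = 55/8)
m = 0
F(p, l) = 0 (F(p, l) = (sqrt(p + 3)*p)*0 = (sqrt(3 + p)*p)*0 = (p*sqrt(3 + p))*0 = 0)
G(49, -214) - F(13, 125) = 55/8 - 1*0 = 55/8 + 0 = 55/8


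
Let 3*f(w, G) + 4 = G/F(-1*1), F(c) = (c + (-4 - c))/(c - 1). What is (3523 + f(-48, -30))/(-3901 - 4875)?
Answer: -5275/13164 ≈ -0.40071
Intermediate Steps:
F(c) = -4/(-1 + c)
f(w, G) = -4/3 + G/6 (f(w, G) = -4/3 + (G/((-4/(-1 - 1*1))))/3 = -4/3 + (G/((-4/(-1 - 1))))/3 = -4/3 + (G/((-4/(-2))))/3 = -4/3 + (G/((-4*(-1/2))))/3 = -4/3 + (G/2)/3 = -4/3 + G/6)
(3523 + f(-48, -30))/(-3901 - 4875) = (3523 + (-4/3 + (1/6)*(-30)))/(-3901 - 4875) = (3523 + (-4/3 - 5))/(-8776) = (3523 - 19/3)*(-1/8776) = (10550/3)*(-1/8776) = -5275/13164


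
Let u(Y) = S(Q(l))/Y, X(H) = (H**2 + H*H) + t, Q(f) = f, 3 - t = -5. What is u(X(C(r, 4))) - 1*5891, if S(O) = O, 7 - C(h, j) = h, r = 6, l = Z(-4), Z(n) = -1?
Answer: -58911/10 ≈ -5891.1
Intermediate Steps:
l = -1
t = 8 (t = 3 - 1*(-5) = 3 + 5 = 8)
C(h, j) = 7 - h
X(H) = 8 + 2*H**2 (X(H) = (H**2 + H*H) + 8 = (H**2 + H**2) + 8 = 2*H**2 + 8 = 8 + 2*H**2)
u(Y) = -1/Y
u(X(C(r, 4))) - 1*5891 = -1/(8 + 2*(7 - 1*6)**2) - 1*5891 = -1/(8 + 2*(7 - 6)**2) - 5891 = -1/(8 + 2*1**2) - 5891 = -1/(8 + 2*1) - 5891 = -1/(8 + 2) - 5891 = -1/10 - 5891 = -58911/10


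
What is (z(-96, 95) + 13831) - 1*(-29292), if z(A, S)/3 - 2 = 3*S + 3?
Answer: 43993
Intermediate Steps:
z(A, S) = 15 + 9*S (z(A, S) = 6 + 3*(3*S + 3) = 6 + 3*(3 + 3*S) = 6 + (9 + 9*S) = 15 + 9*S)
(z(-96, 95) + 13831) - 1*(-29292) = ((15 + 9*95) + 13831) - 1*(-29292) = ((15 + 855) + 13831) + 29292 = (870 + 13831) + 29292 = 14701 + 29292 = 43993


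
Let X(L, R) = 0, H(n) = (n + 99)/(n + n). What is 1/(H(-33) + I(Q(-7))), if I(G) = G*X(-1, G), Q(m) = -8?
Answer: -1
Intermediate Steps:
H(n) = (99 + n)/(2*n) (H(n) = (99 + n)/((2*n)) = (99 + n)*(1/(2*n)) = (99 + n)/(2*n))
I(G) = 0 (I(G) = G*0 = 0)
1/(H(-33) + I(Q(-7))) = 1/((½)*(99 - 33)/(-33) + 0) = 1/((½)*(-1/33)*66 + 0) = 1/(-1 + 0) = 1/(-1) = -1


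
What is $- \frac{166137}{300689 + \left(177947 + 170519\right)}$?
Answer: $- \frac{55379}{216385} \approx -0.25593$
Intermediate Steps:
$- \frac{166137}{300689 + \left(177947 + 170519\right)} = - \frac{166137}{300689 + 348466} = - \frac{166137}{649155} = \left(-166137\right) \frac{1}{649155} = - \frac{55379}{216385}$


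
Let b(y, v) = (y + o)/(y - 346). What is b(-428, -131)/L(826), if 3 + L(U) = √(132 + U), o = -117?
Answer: 545/244842 + 545*√958/734526 ≈ 0.025191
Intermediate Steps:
L(U) = -3 + √(132 + U)
b(y, v) = (-117 + y)/(-346 + y) (b(y, v) = (y - 117)/(y - 346) = (-117 + y)/(-346 + y))
b(-428, -131)/L(826) = ((-117 - 428)/(-346 - 428))/(-3 + √(132 + 826)) = (-545/(-774))/(-3 + √958) = (-1/774*(-545))/(-3 + √958) = 545/(774*(-3 + √958))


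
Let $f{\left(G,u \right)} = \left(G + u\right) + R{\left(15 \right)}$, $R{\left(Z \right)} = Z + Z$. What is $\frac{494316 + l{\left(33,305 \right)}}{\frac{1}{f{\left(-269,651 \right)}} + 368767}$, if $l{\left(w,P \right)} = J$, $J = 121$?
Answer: $\frac{203708044}{151932005} \approx 1.3408$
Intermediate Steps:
$R{\left(Z \right)} = 2 Z$
$l{\left(w,P \right)} = 121$
$f{\left(G,u \right)} = 30 + G + u$ ($f{\left(G,u \right)} = \left(G + u\right) + 2 \cdot 15 = \left(G + u\right) + 30 = 30 + G + u$)
$\frac{494316 + l{\left(33,305 \right)}}{\frac{1}{f{\left(-269,651 \right)}} + 368767} = \frac{494316 + 121}{\frac{1}{30 - 269 + 651} + 368767} = \frac{494437}{\frac{1}{412} + 368767} = \frac{494437}{\frac{151932005}{412}} = 494437 \cdot \frac{412}{151932005} = \frac{203708044}{151932005}$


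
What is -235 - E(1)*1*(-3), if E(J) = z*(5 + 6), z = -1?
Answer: -268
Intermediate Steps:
E(J) = -11 (E(J) = -(5 + 6) = -1*11 = -11)
-235 - E(1)*1*(-3) = -235 - (-11*1)*(-3) = -235 - (-11)*(-3) = -235 - 1*33 = -235 - 33 = -268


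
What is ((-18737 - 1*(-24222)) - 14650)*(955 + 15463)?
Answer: -150470970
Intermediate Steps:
((-18737 - 1*(-24222)) - 14650)*(955 + 15463) = ((-18737 + 24222) - 14650)*16418 = (5485 - 14650)*16418 = -9165*16418 = -150470970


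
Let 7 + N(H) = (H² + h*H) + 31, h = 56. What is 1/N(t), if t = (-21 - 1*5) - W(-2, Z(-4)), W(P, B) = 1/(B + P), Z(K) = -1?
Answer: -9/6791 ≈ -0.0013253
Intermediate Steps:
t = -77/3 (t = (-21 - 1*5) - 1/(-1 - 2) = (-21 - 5) - 1/(-3) = -26 - 1*(-⅓) = -26 + ⅓ = -77/3 ≈ -25.667)
N(H) = 24 + H² + 56*H (N(H) = -7 + ((H² + 56*H) + 31) = -7 + (31 + H² + 56*H) = 24 + H² + 56*H)
1/N(t) = 1/(24 + (-77/3)² + 56*(-77/3)) = 1/(24 + 5929/9 - 4312/3) = 1/(-6791/9) = -9/6791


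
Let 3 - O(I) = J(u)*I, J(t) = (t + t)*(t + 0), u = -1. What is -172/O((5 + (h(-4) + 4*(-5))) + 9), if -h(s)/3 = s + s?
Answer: 172/33 ≈ 5.2121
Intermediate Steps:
J(t) = 2*t² (J(t) = (2*t)*t = 2*t²)
h(s) = -6*s (h(s) = -3*(s + s) = -6*s)
O(I) = 3 - 2*I (O(I) = 3 - 2*(-1)²*I = 3 - 2*1*I = 3 - 2*I)
-172/O((5 + (h(-4) + 4*(-5))) + 9) = -172/(3 - 2*((5 + (-6*(-4) + 4*(-5))) + 9)) = -172/(3 - 2*((5 + (24 - 20)) + 9)) = -172/(3 - 2*((5 + 4) + 9)) = -172/(3 - 2*(9 + 9)) = -172/(3 - 2*18) = -172/(3 - 36) = -172/(-33) = -172*(-1/33) = 172/33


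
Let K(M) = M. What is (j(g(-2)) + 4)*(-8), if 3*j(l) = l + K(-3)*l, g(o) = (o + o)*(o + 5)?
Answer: -96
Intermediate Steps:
g(o) = 2*o*(5 + o) (g(o) = (2*o)*(5 + o) = 2*o*(5 + o))
j(l) = -2*l/3 (j(l) = (l - 3*l)/3 = (-2*l)/3 = -2*l/3)
(j(g(-2)) + 4)*(-8) = (-4*(-2)*(5 - 2)/3 + 4)*(-8) = (-4*(-2)*3/3 + 4)*(-8) = (-2/3*(-12) + 4)*(-8) = (8 + 4)*(-8) = 12*(-8) = -96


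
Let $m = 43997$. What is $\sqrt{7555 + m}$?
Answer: $12 \sqrt{358} \approx 227.05$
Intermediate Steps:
$\sqrt{7555 + m} = \sqrt{7555 + 43997} = \sqrt{51552} = 12 \sqrt{358}$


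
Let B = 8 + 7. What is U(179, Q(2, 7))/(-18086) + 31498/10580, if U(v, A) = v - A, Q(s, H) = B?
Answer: 141984427/47837470 ≈ 2.9681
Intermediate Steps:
B = 15
Q(s, H) = 15
U(179, Q(2, 7))/(-18086) + 31498/10580 = (179 - 1*15)/(-18086) + 31498/10580 = (179 - 15)*(-1/18086) + 31498*(1/10580) = 164*(-1/18086) + 15749/5290 = -82/9043 + 15749/5290 = 141984427/47837470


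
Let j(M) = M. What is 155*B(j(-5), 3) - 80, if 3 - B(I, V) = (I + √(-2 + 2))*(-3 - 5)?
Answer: -5815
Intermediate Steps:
B(I, V) = 3 + 8*I (B(I, V) = 3 - (I + √(-2 + 2))*(-3 - 5) = 3 - (I + √0)*(-8) = 3 - (I + 0)*(-8) = 3 - I*(-8) = 3 - (-8)*I = 3 + 8*I)
155*B(j(-5), 3) - 80 = 155*(3 + 8*(-5)) - 80 = 155*(3 - 40) - 80 = 155*(-37) - 80 = -5735 - 80 = -5815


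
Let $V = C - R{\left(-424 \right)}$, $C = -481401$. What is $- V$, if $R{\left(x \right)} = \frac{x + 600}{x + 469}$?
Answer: $\frac{21663221}{45} \approx 4.8141 \cdot 10^{5}$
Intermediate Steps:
$R{\left(x \right)} = \frac{600 + x}{469 + x}$
$V = - \frac{21663221}{45}$ ($V = -481401 - \frac{600 - 424}{469 - 424} = -481401 - \frac{1}{45} \cdot 176 = -481401 - \frac{176}{45} = - \frac{21663221}{45} \approx -4.8141 \cdot 10^{5}$)
$- V = \left(-1\right) \left(- \frac{21663221}{45}\right) = \frac{21663221}{45}$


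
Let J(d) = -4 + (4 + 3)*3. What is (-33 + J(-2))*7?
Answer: -112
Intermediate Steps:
J(d) = 17 (J(d) = -4 + 7*3 = -4 + 21 = 17)
(-33 + J(-2))*7 = (-33 + 17)*7 = -16*7 = -112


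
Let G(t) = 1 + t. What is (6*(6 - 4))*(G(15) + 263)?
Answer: 3348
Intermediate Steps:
(6*(6 - 4))*(G(15) + 263) = (6*(6 - 4))*((1 + 15) + 263) = (6*2)*(16 + 263) = 12*279 = 3348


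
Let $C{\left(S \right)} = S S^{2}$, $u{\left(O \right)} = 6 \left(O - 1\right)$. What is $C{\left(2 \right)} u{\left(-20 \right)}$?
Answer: $-1008$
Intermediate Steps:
$u{\left(O \right)} = -6 + 6 O$ ($u{\left(O \right)} = 6 \left(-1 + O\right) = -6 + 6 O$)
$C{\left(S \right)} = S^{3}$
$C{\left(2 \right)} u{\left(-20 \right)} = 2^{3} \left(-6 + 6 \left(-20\right)\right) = 8 \left(-6 - 120\right) = 8 \left(-126\right) = -1008$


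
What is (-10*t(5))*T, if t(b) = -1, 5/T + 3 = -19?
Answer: -25/11 ≈ -2.2727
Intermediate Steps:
T = -5/22 (T = 5/(-3 - 19) = 5/(-22) = 5*(-1/22) = -5/22 ≈ -0.22727)
(-10*t(5))*T = -10*(-1)*(-5/22) = 10*(-5/22) = -25/11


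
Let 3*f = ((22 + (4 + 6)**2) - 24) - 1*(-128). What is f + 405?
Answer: 1441/3 ≈ 480.33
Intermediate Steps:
f = 226/3 (f = (((22 + (4 + 6)**2) - 24) - 1*(-128))/3 = (((22 + 10**2) - 24) + 128)/3 = (((22 + 100) - 24) + 128)/3 = ((122 - 24) + 128)/3 = (98 + 128)/3 = (1/3)*226 = 226/3 ≈ 75.333)
f + 405 = 226/3 + 405 = 1441/3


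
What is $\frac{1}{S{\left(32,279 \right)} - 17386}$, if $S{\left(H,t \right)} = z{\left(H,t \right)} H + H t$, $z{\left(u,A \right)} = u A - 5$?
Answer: $\frac{1}{277078} \approx 3.6091 \cdot 10^{-6}$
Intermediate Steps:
$z{\left(u,A \right)} = -5 + A u$ ($z{\left(u,A \right)} = A u - 5 = -5 + A u$)
$S{\left(H,t \right)} = H t + H \left(-5 + H t\right)$ ($S{\left(H,t \right)} = \left(-5 + t H\right) H + H t = \left(-5 + H t\right) H + H t = H \left(-5 + H t\right) + H t = H t + H \left(-5 + H t\right)$)
$\frac{1}{S{\left(32,279 \right)} - 17386} = \frac{1}{32 \left(-5 + 279 + 32 \cdot 279\right) - 17386} = \frac{1}{32 \left(-5 + 279 + 8928\right) - 17386} = \frac{1}{32 \cdot 9202 - 17386} = \frac{1}{294464 - 17386} = \frac{1}{277078}$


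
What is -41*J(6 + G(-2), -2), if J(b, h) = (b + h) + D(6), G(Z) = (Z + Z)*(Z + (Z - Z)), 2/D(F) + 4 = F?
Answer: -533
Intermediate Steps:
D(F) = 2/(-4 + F)
G(Z) = 2*Z² (G(Z) = (2*Z)*(Z + 0) = (2*Z)*Z = 2*Z²)
J(b, h) = 1 + b + h (J(b, h) = (b + h) + 2/(-4 + 6) = (b + h) + 2/2 = (b + h) + 2*(½) = (b + h) + 1 = 1 + b + h)
-41*J(6 + G(-2), -2) = -41*(1 + (6 + 2*(-2)²) - 2) = -41*(1 + (6 + 2*4) - 2) = -41*(1 + (6 + 8) - 2) = -41*(1 + 14 - 2) = -41*13 = -533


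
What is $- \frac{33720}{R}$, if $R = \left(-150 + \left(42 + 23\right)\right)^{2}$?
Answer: $- \frac{6744}{1445} \approx -4.6671$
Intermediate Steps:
$R = 7225$ ($R = \left(-150 + 65\right)^{2} = \left(-85\right)^{2} = 7225$)
$- \frac{33720}{R} = - \frac{33720}{7225} = \left(-33720\right) \frac{1}{7225} = - \frac{6744}{1445}$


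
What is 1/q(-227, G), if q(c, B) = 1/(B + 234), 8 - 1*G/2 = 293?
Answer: -336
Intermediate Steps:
G = -570 (G = 16 - 2*293 = 16 - 586 = -570)
q(c, B) = 1/(234 + B)
1/q(-227, G) = 1/(1/(234 - 570)) = 1/(1/(-336)) = 1/(-1/336) = -336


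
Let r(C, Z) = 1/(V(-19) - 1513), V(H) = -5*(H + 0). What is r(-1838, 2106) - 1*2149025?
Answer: -3047317451/1418 ≈ -2.1490e+6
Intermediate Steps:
V(H) = -5*H
r(C, Z) = -1/1418 (r(C, Z) = 1/(-5*(-19) - 1513) = 1/(95 - 1513) = 1/(-1418) = -1/1418)
r(-1838, 2106) - 1*2149025 = -1/1418 - 1*2149025 = -1/1418 - 2149025 = -3047317451/1418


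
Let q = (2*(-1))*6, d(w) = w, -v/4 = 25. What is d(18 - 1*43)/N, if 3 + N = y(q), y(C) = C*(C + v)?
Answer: -25/1341 ≈ -0.018643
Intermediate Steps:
v = -100 (v = -4*25 = -100)
q = -12 (q = -2*6 = -12)
y(C) = C*(-100 + C) (y(C) = C*(C - 100) = C*(-100 + C))
N = 1341 (N = -3 - 12*(-100 - 12) = -3 - 12*(-112) = -3 + 1344 = 1341)
d(18 - 1*43)/N = (18 - 1*43)/1341 = (18 - 43)*(1/1341) = -25*1/1341 = -25/1341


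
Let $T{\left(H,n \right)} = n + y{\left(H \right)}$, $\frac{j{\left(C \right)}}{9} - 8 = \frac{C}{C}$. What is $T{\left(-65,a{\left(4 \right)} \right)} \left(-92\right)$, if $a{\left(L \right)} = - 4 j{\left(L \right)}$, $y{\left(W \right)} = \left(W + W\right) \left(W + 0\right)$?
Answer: $-747592$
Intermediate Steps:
$j{\left(C \right)} = 81$ ($j{\left(C \right)} = 72 + 9 \frac{C}{C} = 72 + 9 \cdot 1 = 72 + 9 = 81$)
$y{\left(W \right)} = 2 W^{2}$ ($y{\left(W \right)} = 2 W W = 2 W^{2}$)
$a{\left(L \right)} = -324$ ($a{\left(L \right)} = \left(-4\right) 81 = -324$)
$T{\left(H,n \right)} = n + 2 H^{2}$
$T{\left(-65,a{\left(4 \right)} \right)} \left(-92\right) = \left(-324 + 2 \left(-65\right)^{2}\right) \left(-92\right) = \left(-324 + 2 \cdot 4225\right) \left(-92\right) = \left(-324 + 8450\right) \left(-92\right) = 8126 \left(-92\right) = -747592$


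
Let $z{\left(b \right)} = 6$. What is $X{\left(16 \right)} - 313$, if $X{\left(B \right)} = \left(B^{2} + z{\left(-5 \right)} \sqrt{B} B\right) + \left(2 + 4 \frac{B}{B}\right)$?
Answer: $333$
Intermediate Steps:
$X{\left(B \right)} = 6 + B^{2} + 6 B^{\frac{3}{2}}$ ($X{\left(B \right)} = \left(B^{2} + 6 \sqrt{B} B\right) + \left(2 + 4 \frac{B}{B}\right) = \left(B^{2} + 6 B^{\frac{3}{2}}\right) + \left(2 + 4 \cdot 1\right) = \left(B^{2} + 6 B^{\frac{3}{2}}\right) + \left(2 + 4\right) = \left(B^{2} + 6 B^{\frac{3}{2}}\right) + 6 = 6 + B^{2} + 6 B^{\frac{3}{2}}$)
$X{\left(16 \right)} - 313 = \left(6 + 16^{2} + 6 \cdot 16^{\frac{3}{2}}\right) - 313 = \left(6 + 256 + 6 \cdot 64\right) - 313 = \left(6 + 256 + 384\right) - 313 = 646 - 313 = 333$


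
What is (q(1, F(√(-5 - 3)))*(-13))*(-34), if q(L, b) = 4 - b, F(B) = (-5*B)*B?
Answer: -15912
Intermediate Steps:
F(B) = -5*B²
(q(1, F(√(-5 - 3)))*(-13))*(-34) = ((4 - (-5)*(√(-5 - 3))²)*(-13))*(-34) = ((4 - (-5)*(√(-8))²)*(-13))*(-34) = ((4 - (-5)*(2*I*√2)²)*(-13))*(-34) = ((4 - (-5)*(-8))*(-13))*(-34) = ((4 - 1*40)*(-13))*(-34) = ((4 - 40)*(-13))*(-34) = -36*(-13)*(-34) = 468*(-34) = -15912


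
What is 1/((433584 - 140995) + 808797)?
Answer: 1/1101386 ≈ 9.0795e-7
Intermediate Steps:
1/((433584 - 140995) + 808797) = 1/(292589 + 808797) = 1/1101386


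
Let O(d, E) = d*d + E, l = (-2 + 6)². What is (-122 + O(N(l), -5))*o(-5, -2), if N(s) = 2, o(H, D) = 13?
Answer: -1599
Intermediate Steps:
l = 16 (l = 4² = 16)
O(d, E) = E + d² (O(d, E) = d² + E = E + d²)
(-122 + O(N(l), -5))*o(-5, -2) = (-122 + (-5 + 2²))*13 = (-122 + (-5 + 4))*13 = (-122 - 1)*13 = -123*13 = -1599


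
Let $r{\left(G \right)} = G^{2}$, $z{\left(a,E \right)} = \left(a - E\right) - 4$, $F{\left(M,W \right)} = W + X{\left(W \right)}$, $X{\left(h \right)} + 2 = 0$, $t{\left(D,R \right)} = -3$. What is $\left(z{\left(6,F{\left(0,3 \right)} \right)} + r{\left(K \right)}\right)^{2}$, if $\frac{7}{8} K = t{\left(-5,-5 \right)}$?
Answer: $\frac{390625}{2401} \approx 162.69$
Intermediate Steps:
$K = - \frac{24}{7}$ ($K = \frac{8}{7} \left(-3\right) = - \frac{24}{7} \approx -3.4286$)
$X{\left(h \right)} = -2$ ($X{\left(h \right)} = -2 + 0 = -2$)
$F{\left(M,W \right)} = -2 + W$ ($F{\left(M,W \right)} = W - 2 = -2 + W$)
$z{\left(a,E \right)} = -4 + a - E$ ($z{\left(a,E \right)} = \left(a - E\right) - 4 = -4 + a - E$)
$\left(z{\left(6,F{\left(0,3 \right)} \right)} + r{\left(K \right)}\right)^{2} = \left(\left(-4 + 6 - \left(-2 + 3\right)\right) + \left(- \frac{24}{7}\right)^{2}\right)^{2} = \left(\left(-4 + 6 - 1\right) + \frac{576}{49}\right)^{2} = \left(1 + \frac{576}{49}\right)^{2} = \left(\frac{625}{49}\right)^{2} = \frac{390625}{2401}$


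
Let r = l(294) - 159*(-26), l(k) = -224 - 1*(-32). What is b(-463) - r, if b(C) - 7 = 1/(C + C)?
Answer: -3643811/926 ≈ -3935.0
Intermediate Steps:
l(k) = -192 (l(k) = -224 + 32 = -192)
r = 3942 (r = -192 - 159*(-26) = -192 - 1*(-4134) = -192 + 4134 = 3942)
b(C) = 7 + 1/(2*C) (b(C) = 7 + 1/(C + C) = 7 + 1/(2*C))
b(-463) - r = (7 + (½)/(-463)) - 1*3942 = (7 + (½)*(-1/463)) - 3942 = (7 - 1/926) - 3942 = 6481/926 - 3942 = -3643811/926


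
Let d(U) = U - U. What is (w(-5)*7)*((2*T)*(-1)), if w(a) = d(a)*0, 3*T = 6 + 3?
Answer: 0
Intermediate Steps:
d(U) = 0
T = 3 (T = (6 + 3)/3 = (1/3)*9 = 3)
w(a) = 0 (w(a) = 0*0 = 0)
(w(-5)*7)*((2*T)*(-1)) = (0*7)*((2*3)*(-1)) = 0*(6*(-1)) = 0*(-6) = 0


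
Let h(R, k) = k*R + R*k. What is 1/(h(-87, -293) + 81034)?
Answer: 1/132016 ≈ 7.5748e-6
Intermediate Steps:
h(R, k) = 2*R*k (h(R, k) = R*k + R*k = 2*R*k)
1/(h(-87, -293) + 81034) = 1/(2*(-87)*(-293) + 81034) = 1/(50982 + 81034) = 1/132016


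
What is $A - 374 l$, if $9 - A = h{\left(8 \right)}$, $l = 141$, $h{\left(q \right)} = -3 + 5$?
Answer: $-52727$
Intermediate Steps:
$h{\left(q \right)} = 2$
$A = 7$ ($A = 9 - 2 = 7$)
$A - 374 l = 7 - 52734 = -52727$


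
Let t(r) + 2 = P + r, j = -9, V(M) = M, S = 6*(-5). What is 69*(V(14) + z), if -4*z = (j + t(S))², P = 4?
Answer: -90597/4 ≈ -22649.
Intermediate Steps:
S = -30
t(r) = 2 + r (t(r) = -2 + (4 + r) = 2 + r)
z = -1369/4 (z = -(-9 + (2 - 30))²/4 = -(-9 - 28)²/4 = -¼*(-37)² = -¼*1369 = -1369/4 ≈ -342.25)
69*(V(14) + z) = 69*(14 - 1369/4) = 69*(-1313/4) = -90597/4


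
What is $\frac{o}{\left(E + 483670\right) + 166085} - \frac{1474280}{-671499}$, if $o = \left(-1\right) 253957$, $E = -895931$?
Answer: $\frac{533464224823}{165306937824} \approx 3.2271$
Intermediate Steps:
$o = -253957$
$\frac{o}{\left(E + 483670\right) + 166085} - \frac{1474280}{-671499} = - \frac{253957}{\left(-895931 + 483670\right) + 166085} - \frac{1474280}{-671499} = - \frac{253957}{-412261 + 166085} - - \frac{1474280}{671499} = - \frac{253957}{-246176} + \frac{1474280}{671499} = \left(-253957\right) \left(- \frac{1}{246176}\right) + \frac{1474280}{671499} = \frac{253957}{246176} + \frac{1474280}{671499} = \frac{533464224823}{165306937824}$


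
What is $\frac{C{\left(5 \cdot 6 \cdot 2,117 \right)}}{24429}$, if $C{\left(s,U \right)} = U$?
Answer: $\frac{39}{8143} \approx 0.0047894$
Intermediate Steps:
$\frac{C{\left(5 \cdot 6 \cdot 2,117 \right)}}{24429} = \frac{117}{24429} = 117 \cdot \frac{1}{24429} = \frac{39}{8143}$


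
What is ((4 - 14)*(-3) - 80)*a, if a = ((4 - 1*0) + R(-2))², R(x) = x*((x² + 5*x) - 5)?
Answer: -33800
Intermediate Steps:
R(x) = x*(-5 + x² + 5*x)
a = 676 (a = ((4 - 1*0) - 2*(-5 + (-2)² + 5*(-2)))² = ((4 + 0) - 2*(-5 + 4 - 10))² = (4 - 2*(-11))² = (4 + 22)² = 26² = 676)
((4 - 14)*(-3) - 80)*a = ((4 - 14)*(-3) - 80)*676 = (-10*(-3) - 80)*676 = (30 - 80)*676 = -50*676 = -33800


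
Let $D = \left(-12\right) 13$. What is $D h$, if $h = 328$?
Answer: $-51168$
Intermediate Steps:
$D = -156$
$D h = \left(-156\right) 328 = -51168$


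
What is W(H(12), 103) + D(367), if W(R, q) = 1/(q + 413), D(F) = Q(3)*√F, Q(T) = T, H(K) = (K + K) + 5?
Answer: 1/516 + 3*√367 ≈ 57.474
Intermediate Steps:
H(K) = 5 + 2*K (H(K) = 2*K + 5 = 5 + 2*K)
D(F) = 3*√F
W(R, q) = 1/(413 + q)
W(H(12), 103) + D(367) = 1/(413 + 103) + 3*√367 = 1/516 + 3*√367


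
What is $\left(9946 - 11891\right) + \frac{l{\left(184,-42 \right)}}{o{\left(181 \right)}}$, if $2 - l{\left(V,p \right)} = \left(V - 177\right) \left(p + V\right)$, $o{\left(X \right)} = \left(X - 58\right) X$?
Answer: $- \frac{43302527}{22263} \approx -1945.0$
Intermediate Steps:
$o{\left(X \right)} = X \left(-58 + X\right)$ ($o{\left(X \right)} = \left(-58 + X\right) X = X \left(-58 + X\right)$)
$l{\left(V,p \right)} = 2 - \left(-177 + V\right) \left(V + p\right)$ ($l{\left(V,p \right)} = 2 - \left(V - 177\right) \left(p + V\right) = 2 - \left(-177 + V\right) \left(V + p\right)$)
$\left(9946 - 11891\right) + \frac{l{\left(184,-42 \right)}}{o{\left(181 \right)}} = \left(9946 - 11891\right) + \frac{2 - 184^{2} + 177 \cdot 184 + 177 \left(-42\right) - 184 \left(-42\right)}{181 \left(-58 + 181\right)} = -1945 + \frac{2 - 33856 + 32568 - 7434 + 7728}{181 \cdot 123} = -1945 + \frac{2 - 33856 + 32568 - 7434 + 7728}{22263} = -1945 - \frac{992}{22263} = - \frac{43302527}{22263}$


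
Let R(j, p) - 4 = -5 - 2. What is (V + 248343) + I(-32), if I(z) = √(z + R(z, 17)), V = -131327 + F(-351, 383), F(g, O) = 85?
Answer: 117101 + I*√35 ≈ 1.171e+5 + 5.9161*I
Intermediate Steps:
V = -131242 (V = -131327 + 85 = -131242)
R(j, p) = -3 (R(j, p) = 4 + (-5 - 2) = 4 - 7 = -3)
I(z) = √(-3 + z) (I(z) = √(z - 3) = √(-3 + z))
(V + 248343) + I(-32) = (-131242 + 248343) + √(-3 - 32) = 117101 + √(-35) = 117101 + I*√35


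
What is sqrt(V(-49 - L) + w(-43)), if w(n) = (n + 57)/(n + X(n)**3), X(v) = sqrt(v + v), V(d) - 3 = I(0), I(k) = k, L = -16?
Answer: sqrt(43)*sqrt((115 + 258*I*sqrt(86))/(1 + 2*I*sqrt(86)))/43 ≈ 1.7318 + 0.0050535*I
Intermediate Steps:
V(d) = 3 (V(d) = 3 + 0 = 3)
X(v) = sqrt(2)*sqrt(v) (X(v) = sqrt(2*v) = sqrt(2)*sqrt(v))
w(n) = (57 + n)/(n + 2*sqrt(2)*n**(3/2)) (w(n) = (n + 57)/(n + (sqrt(2)*sqrt(n))**3) = (57 + n)/(n + 2*sqrt(2)*n**(3/2)))
sqrt(V(-49 - L) + w(-43)) = sqrt(3 + (57 - 43)/(-43 + 2*sqrt(2)*(-43)**(3/2))) = sqrt(3 + 14/(-43 + 2*sqrt(2)*(-43*I*sqrt(43)))) = sqrt(3 + 14/(-43 - 86*I*sqrt(86)))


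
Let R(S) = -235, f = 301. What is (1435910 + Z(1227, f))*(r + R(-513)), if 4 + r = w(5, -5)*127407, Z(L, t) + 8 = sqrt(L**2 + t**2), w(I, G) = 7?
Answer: 1280264582220 + 891610*sqrt(1596130) ≈ 1.2814e+12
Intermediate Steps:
Z(L, t) = -8 + sqrt(L**2 + t**2)
r = 891845 (r = -4 + 7*127407 = -4 + 891849 = 891845)
(1435910 + Z(1227, f))*(r + R(-513)) = (1435910 + (-8 + sqrt(1227**2 + 301**2)))*(891845 - 235) = (1435910 + (-8 + sqrt(1505529 + 90601)))*891610 = (1435910 + (-8 + sqrt(1596130)))*891610 = (1435902 + sqrt(1596130))*891610 = 1280264582220 + 891610*sqrt(1596130)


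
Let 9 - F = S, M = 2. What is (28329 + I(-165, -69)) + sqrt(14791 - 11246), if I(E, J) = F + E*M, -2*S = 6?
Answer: 28011 + sqrt(3545) ≈ 28071.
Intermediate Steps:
S = -3 (S = -1/2*6 = -3)
F = 12 (F = 9 - 1*(-3) = 9 + 3 = 12)
I(E, J) = 12 + 2*E (I(E, J) = 12 + E*2 = 12 + 2*E)
(28329 + I(-165, -69)) + sqrt(14791 - 11246) = (28329 + (12 + 2*(-165))) + sqrt(14791 - 11246) = (28329 + (12 - 330)) + sqrt(3545) = (28329 - 318) + sqrt(3545) = 28011 + sqrt(3545)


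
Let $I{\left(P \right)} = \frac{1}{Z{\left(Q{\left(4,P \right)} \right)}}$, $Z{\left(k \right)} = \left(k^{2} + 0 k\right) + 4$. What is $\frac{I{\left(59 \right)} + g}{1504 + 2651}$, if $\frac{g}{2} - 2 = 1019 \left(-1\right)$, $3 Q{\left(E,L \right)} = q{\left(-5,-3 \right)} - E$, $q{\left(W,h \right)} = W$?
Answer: $- \frac{26441}{54015} \approx -0.48951$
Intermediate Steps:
$Q{\left(E,L \right)} = - \frac{5}{3} - \frac{E}{3}$ ($Q{\left(E,L \right)} = \frac{-5 - E}{3} = - \frac{5}{3} - \frac{E}{3}$)
$g = -2034$ ($g = 4 + 2 \cdot 1019 \left(-1\right) = 4 + 2 \left(-1019\right) = 4 - 2038 = -2034$)
$Z{\left(k \right)} = 4 + k^{2}$ ($Z{\left(k \right)} = \left(k^{2} + 0\right) + 4 = k^{2} + 4 = 4 + k^{2}$)
$I{\left(P \right)} = \frac{1}{13}$ ($I{\left(P \right)} = \frac{1}{4 + \left(- \frac{5}{3} - \frac{4}{3}\right)^{2}} = \frac{1}{4 + \left(-3\right)^{2}} = \frac{1}{4 + 9} = \frac{1}{13}$)
$\frac{I{\left(59 \right)} + g}{1504 + 2651} = \frac{\frac{1}{13} - 2034}{1504 + 2651} = - \frac{26441}{13 \cdot 4155} = \left(- \frac{26441}{13}\right) \frac{1}{4155} = - \frac{26441}{54015}$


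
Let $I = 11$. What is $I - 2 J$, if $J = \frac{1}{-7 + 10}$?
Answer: $\frac{31}{3} \approx 10.333$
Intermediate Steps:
$J = \frac{1}{3} \approx 0.33333$
$I - 2 J = 11 - \frac{2}{3} = \frac{31}{3}$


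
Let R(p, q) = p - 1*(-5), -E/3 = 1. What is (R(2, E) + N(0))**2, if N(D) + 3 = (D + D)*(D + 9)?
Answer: 16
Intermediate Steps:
E = -3 (E = -3*1 = -3)
R(p, q) = 5 + p (R(p, q) = p + 5 = 5 + p)
N(D) = -3 + 2*D*(9 + D) (N(D) = -3 + (D + D)*(D + 9) = -3 + (2*D)*(9 + D) = -3 + 2*D*(9 + D))
(R(2, E) + N(0))**2 = ((5 + 2) + (-3 + 2*0**2 + 18*0))**2 = (7 + (-3 + 2*0 + 0))**2 = (7 + (-3 + 0 + 0))**2 = (7 - 3)**2 = 4**2 = 16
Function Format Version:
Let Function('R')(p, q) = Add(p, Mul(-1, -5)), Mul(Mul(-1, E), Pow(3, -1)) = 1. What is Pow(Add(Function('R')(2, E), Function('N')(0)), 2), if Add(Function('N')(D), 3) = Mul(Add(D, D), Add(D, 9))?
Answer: 16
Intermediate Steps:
E = -3 (E = Mul(-3, 1) = -3)
Function('R')(p, q) = Add(5, p) (Function('R')(p, q) = Add(p, 5) = Add(5, p))
Function('N')(D) = Add(-3, Mul(2, D, Add(9, D))) (Function('N')(D) = Add(-3, Mul(Add(D, D), Add(D, 9))) = Add(-3, Mul(Mul(2, D), Add(9, D))) = Add(-3, Mul(2, D, Add(9, D))))
Pow(Add(Function('R')(2, E), Function('N')(0)), 2) = Pow(Add(Add(5, 2), Add(-3, Mul(2, Pow(0, 2)), Mul(18, 0))), 2) = Pow(Add(7, Add(-3, Mul(2, 0), 0)), 2) = Pow(Add(7, Add(-3, 0, 0)), 2) = Pow(Add(7, -3), 2) = Pow(4, 2) = 16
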